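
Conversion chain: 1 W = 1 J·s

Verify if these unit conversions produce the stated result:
The chain is incorrect (it contains an error).

Incorrect: Watt is J/s, not J·s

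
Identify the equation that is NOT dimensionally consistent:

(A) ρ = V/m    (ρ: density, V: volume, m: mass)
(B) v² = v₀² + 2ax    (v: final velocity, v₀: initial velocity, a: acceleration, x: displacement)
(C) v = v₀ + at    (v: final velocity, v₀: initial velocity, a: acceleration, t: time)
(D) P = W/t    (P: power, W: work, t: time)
(A) ρ = V/m

The equation (A) ρ = V/m is dimensionally incorrect.

LHS (ρ): [L^-3 M]
RHS (V/m): [L^3 M^-1] ✗

The dimensions do not match. The other three equations balance.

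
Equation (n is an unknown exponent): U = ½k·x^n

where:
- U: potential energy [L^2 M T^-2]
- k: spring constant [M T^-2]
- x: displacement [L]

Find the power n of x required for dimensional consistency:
n = 2

U has dimensions [L^2 M T^-2]; x has dimensions [L].
The rest of the RHS has dimensions [M T^-2], so x^n must supply [L^2].
With n = 2: ½k·x^2 has dimensions [L^2 M T^-2], matching the LHS ✓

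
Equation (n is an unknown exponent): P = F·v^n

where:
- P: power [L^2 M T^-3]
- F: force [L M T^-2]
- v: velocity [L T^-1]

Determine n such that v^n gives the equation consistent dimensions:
n = 1

P has dimensions [L^2 M T^-3]; v has dimensions [L T^-1].
The rest of the RHS has dimensions [L M T^-2], so v^n must supply [L T^-1].
With n = 1: F·v^1 has dimensions [L^2 M T^-3], matching the LHS ✓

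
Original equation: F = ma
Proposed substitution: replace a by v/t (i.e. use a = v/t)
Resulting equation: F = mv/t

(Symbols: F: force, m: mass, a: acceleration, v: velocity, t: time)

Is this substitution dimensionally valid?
Yes

[a] = [L T^-2] and [v/t] = [L T^-2]. These match, so the substitution replaces a quantity by one of the same dimensions and the result F = mv/t has LHS [L M T^-2] vs RHS [L M T^-2] — still consistent.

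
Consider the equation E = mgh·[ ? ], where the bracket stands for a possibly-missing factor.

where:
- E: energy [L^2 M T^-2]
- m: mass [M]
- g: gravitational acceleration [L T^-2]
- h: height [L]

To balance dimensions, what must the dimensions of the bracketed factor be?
Nothing is missing — the bracketed factor must be dimensionless.

E has dimensions [L^2 M T^-2] and mgh already has dimensions [L^2 M T^-2], so E = mgh is dimensionally complete.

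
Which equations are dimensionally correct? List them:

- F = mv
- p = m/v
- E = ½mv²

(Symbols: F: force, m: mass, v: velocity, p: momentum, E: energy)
Dimensionally correct: E = ½mv²
Dimensionally incorrect: F = mv, p = m/v
Ordered (correct first, then incorrect): E = ½mv², F = mv, p = m/v

- F = mv: LHS [L M T^-2], RHS [L M T^-1] → incorrect ✗
- p = m/v: LHS [L M T^-1], RHS [L^-1 M T] → incorrect ✗
- E = ½mv²: LHS [L^2 M T^-2], RHS [L^2 M T^-2] → correct ✓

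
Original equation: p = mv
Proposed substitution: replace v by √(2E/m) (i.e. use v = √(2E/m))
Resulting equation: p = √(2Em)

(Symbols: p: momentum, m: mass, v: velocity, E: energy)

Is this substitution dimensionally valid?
Yes

[v] = [L T^-1] and [√(2E/m)] = [L T^-1]. These match, so the substitution replaces a quantity by one of the same dimensions and the result p = √(2Em) has LHS [L M T^-1] vs RHS [L M T^-1] — still consistent.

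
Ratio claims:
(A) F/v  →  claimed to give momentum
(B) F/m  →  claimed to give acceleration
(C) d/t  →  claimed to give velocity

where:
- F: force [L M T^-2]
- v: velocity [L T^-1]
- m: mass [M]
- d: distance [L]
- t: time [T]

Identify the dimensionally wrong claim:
(A) F/v does not give momentum

(A) F/v: [M T^-1] ≠ momentum [L M T^-1] ✗
(B) F/m: [L T^-2] = acceleration [L T^-2] ✓
(C) d/t: [L T^-1] = velocity [L T^-1] ✓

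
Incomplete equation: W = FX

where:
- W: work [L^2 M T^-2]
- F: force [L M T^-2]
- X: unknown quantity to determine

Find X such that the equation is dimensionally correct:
X = d (distance), dimensions [L]

W has dimensions [L^2 M T^-2]; the rest of the RHS (F) has dimensions [L M T^-2].
So X must have dimensions [L] — X = d (distance).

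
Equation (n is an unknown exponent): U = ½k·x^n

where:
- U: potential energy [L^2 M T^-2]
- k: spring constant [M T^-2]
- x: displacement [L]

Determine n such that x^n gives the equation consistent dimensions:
n = 2

U has dimensions [L^2 M T^-2]; x has dimensions [L].
The rest of the RHS has dimensions [M T^-2], so x^n must supply [L^2].
With n = 2: ½k·x^2 has dimensions [L^2 M T^-2], matching the LHS ✓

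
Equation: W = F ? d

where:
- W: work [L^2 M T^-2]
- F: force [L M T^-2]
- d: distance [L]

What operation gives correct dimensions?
multiplication (×): W = F × d

W [L^2 M T^-2]; F [L M T^-2]; d [L].
F × d → [L^2 M T^-2] ✓
F ÷ d → [M T^-2] ✗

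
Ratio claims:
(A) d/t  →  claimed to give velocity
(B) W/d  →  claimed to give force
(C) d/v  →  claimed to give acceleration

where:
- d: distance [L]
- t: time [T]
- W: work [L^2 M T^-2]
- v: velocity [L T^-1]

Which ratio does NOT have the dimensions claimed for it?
(C) d/v does not give acceleration

(A) d/t: [L T^-1] = velocity [L T^-1] ✓
(B) W/d: [L M T^-2] = force [L M T^-2] ✓
(C) d/v: [T] ≠ acceleration [L T^-2] ✗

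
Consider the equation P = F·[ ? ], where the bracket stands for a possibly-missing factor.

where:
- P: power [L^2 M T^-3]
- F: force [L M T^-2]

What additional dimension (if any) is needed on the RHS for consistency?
[L T^-1] — velocity (e.g. v)

P has dimensions [L^2 M T^-3]; F has dimensions [L M T^-2].
The bracketed factor must supply [L^2 M T^-3] / [L M T^-2] = [L T^-1].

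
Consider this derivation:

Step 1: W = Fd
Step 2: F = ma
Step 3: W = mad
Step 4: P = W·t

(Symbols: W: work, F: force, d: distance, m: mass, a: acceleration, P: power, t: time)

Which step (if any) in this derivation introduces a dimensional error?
Step 4

Step 1: W = Fd → LHS [L^2 M T^-2], RHS [L^2 M T^-2] ✓
Step 2: F = ma → LHS [L M T^-2], RHS [L M T^-2] ✓
Step 3: W = mad → LHS [L^2 M T^-2], RHS [L^2 M T^-2] ✓
Step 4: P = W·t → LHS [L^2 M T^-3], RHS [L^2 M T^-1] ✗

The first dimensional inconsistency appears in step 4: P = W·t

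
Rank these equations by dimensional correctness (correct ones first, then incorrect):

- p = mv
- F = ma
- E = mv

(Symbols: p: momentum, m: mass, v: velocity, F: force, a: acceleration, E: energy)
Dimensionally correct: p = mv, F = ma
Dimensionally incorrect: E = mv
Ordered (correct first, then incorrect): p = mv, F = ma, E = mv

- p = mv: LHS [L M T^-1], RHS [L M T^-1] → correct ✓
- F = ma: LHS [L M T^-2], RHS [L M T^-2] → correct ✓
- E = mv: LHS [L^2 M T^-2], RHS [L M T^-1] → incorrect ✗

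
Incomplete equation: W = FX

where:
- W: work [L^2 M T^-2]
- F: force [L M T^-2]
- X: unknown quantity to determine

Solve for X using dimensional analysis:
X = d (distance), dimensions [L]

W has dimensions [L^2 M T^-2]; the rest of the RHS (F) has dimensions [L M T^-2].
So X must have dimensions [L] — X = d (distance).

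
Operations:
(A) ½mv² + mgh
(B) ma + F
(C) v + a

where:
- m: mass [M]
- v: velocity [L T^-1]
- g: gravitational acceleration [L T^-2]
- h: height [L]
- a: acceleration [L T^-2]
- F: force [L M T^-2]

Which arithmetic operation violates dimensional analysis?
(C) v + a

(A) ½mv² + mgh: ½mv² [L^2 M T^-2] and mgh [L^2 M T^-2] — same dimensions ✓
(B) ma + F: ma [L M T^-2] and F [L M T^-2] — same dimensions ✓
(C) v + a: v [L T^-1] and a [L T^-2] — different dimensions cannot be added/subtracted ✗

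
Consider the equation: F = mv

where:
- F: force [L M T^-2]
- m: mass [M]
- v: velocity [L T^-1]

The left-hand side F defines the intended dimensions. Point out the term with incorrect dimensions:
The right-hand side term mv

F has dimensions [L M T^-2], but mv has dimensions [L M T^-1], so the term mv is dimensionally wrong for F.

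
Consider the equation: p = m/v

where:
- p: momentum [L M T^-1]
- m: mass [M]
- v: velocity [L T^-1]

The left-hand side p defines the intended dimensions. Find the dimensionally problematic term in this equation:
The right-hand side term m/v

p has dimensions [L M T^-1], but m/v has dimensions [L^-1 M T], so the term m/v is dimensionally wrong for p.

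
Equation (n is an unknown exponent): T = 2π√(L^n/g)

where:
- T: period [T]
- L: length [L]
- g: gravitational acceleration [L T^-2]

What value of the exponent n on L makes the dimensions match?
n = 1

T has dimensions [T]; L has dimensions [L].
With n = 1: 2π√(L^1/g) has dimensions [T], matching the LHS ✓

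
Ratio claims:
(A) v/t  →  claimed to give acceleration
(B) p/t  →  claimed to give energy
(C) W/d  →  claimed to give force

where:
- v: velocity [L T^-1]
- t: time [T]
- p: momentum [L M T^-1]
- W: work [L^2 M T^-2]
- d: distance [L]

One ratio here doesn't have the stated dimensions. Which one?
(B) p/t does not give energy

(A) v/t: [L T^-2] = acceleration [L T^-2] ✓
(B) p/t: [L M T^-2] ≠ energy [L^2 M T^-2] ✗
(C) W/d: [L M T^-2] = force [L M T^-2] ✓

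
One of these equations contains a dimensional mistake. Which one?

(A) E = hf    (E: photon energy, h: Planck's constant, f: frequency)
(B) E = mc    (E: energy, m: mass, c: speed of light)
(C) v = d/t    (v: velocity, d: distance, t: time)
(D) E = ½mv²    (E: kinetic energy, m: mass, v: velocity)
(B) E = mc

The equation (B) E = mc is dimensionally incorrect.

LHS (E): [L^2 M T^-2]
RHS (mc): [L M T^-1] ✗

The dimensions do not match. The other three equations balance.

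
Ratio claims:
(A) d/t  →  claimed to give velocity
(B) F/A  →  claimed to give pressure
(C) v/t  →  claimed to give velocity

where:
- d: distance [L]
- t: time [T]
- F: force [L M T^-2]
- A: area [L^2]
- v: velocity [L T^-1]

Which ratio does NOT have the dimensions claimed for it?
(C) v/t does not give velocity

(A) d/t: [L T^-1] = velocity [L T^-1] ✓
(B) F/A: [L^-1 M T^-2] = pressure [L^-1 M T^-2] ✓
(C) v/t: [L T^-2] ≠ velocity [L T^-1] ✗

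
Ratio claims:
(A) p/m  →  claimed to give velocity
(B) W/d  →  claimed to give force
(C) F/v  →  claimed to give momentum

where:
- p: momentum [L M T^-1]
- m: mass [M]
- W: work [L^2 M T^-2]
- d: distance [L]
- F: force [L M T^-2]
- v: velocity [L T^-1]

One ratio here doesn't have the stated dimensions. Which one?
(C) F/v does not give momentum

(A) p/m: [L T^-1] = velocity [L T^-1] ✓
(B) W/d: [L M T^-2] = force [L M T^-2] ✓
(C) F/v: [M T^-1] ≠ momentum [L M T^-1] ✗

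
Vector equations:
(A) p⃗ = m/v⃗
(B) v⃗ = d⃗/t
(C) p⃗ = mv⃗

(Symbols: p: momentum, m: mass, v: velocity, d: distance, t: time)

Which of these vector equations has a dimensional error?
(A) p⃗ = m/v⃗

(A) p⃗ = m/v⃗: LHS [L M T^-1], RHS [L^-1 M T] ✗ — momentum is mass times velocity; should be mv⃗ (and division by a vector is undefined)
(B) v⃗ = d⃗/t: LHS [L T^-1], RHS [L T^-1] ✓ — displacement (vector) divided by time (scalar)
(C) p⃗ = mv⃗: LHS [L M T^-1], RHS [L M T^-1] ✓ — mass (scalar) times velocity (vector)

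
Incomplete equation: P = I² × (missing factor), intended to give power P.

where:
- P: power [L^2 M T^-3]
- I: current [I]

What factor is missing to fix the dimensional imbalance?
R (resistance), dimensions [I^-2 L^2 M T^-3]

P has dimensions [L^2 M T^-3] and I² has dimensions [I^2].
The missing factor must have dimensions [L^2 M T^-3] / [I^2] = [I^-2 L^2 M T^-3], i.e. resistance (R).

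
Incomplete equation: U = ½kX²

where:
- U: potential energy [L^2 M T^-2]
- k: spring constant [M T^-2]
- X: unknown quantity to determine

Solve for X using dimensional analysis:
X = x (displacement), dimensions [L]

U has dimensions [L^2 M T^-2]; the rest of the RHS (½k) has dimensions [M T^-2].
So X² must have dimensions [L^2], i.e. X has dimensions [L] — X = x (displacement).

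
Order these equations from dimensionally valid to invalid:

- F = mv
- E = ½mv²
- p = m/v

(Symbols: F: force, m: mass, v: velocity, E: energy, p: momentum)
Dimensionally correct: E = ½mv²
Dimensionally incorrect: F = mv, p = m/v
Ordered (correct first, then incorrect): E = ½mv², F = mv, p = m/v

- F = mv: LHS [L M T^-2], RHS [L M T^-1] → incorrect ✗
- E = ½mv²: LHS [L^2 M T^-2], RHS [L^2 M T^-2] → correct ✓
- p = m/v: LHS [L M T^-1], RHS [L^-1 M T] → incorrect ✗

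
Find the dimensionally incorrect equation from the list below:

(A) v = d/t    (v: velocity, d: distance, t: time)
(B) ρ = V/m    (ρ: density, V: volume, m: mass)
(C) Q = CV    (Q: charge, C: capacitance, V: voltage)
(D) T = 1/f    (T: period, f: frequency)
(B) ρ = V/m

The equation (B) ρ = V/m is dimensionally incorrect.

LHS (ρ): [L^-3 M]
RHS (V/m): [L^3 M^-1] ✗

The dimensions do not match. The other three equations balance.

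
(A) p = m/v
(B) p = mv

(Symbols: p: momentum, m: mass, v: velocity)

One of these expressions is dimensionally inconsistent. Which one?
(A)

(A) p = m/v: LHS [L M T^-1], RHS [L^-1 M T] ✗
(B) p = mv: LHS [L M T^-1], RHS [L M T^-1] ✓

Expression (A) p = m/v is dimensionally incorrect.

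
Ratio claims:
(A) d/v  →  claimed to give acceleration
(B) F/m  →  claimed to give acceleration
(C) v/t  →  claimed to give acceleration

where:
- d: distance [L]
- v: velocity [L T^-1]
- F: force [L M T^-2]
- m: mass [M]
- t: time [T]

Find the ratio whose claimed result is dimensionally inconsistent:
(A) d/v does not give acceleration

(A) d/v: [T] ≠ acceleration [L T^-2] ✗
(B) F/m: [L T^-2] = acceleration [L T^-2] ✓
(C) v/t: [L T^-2] = acceleration [L T^-2] ✓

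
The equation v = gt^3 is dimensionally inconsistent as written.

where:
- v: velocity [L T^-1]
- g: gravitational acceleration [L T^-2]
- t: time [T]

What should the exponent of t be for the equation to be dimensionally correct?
The exponent of t should be 1: v = gt

The LHS v has dimensions [L T^-1]; t has dimensions [T].
As written, the RHS gt^3 (exponent 3 on t) has dimensions [L T], which does not match.
With exponent 1, the RHS gt has dimensions [L T^-1], matching the LHS.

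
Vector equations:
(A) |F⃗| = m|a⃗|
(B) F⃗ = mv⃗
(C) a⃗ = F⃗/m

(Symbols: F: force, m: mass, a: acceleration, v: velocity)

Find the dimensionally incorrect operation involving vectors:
(B) F⃗ = mv⃗

(A) |F⃗| = m|a⃗|: LHS [L M T^-2], RHS [L M T^-2] ✓ — magnitudes of vectors are scalars
(B) F⃗ = mv⃗: LHS [L M T^-2], RHS [L M T^-1] ✗ — mass times velocity is momentum, not force; should be ma⃗
(C) a⃗ = F⃗/m: LHS [L T^-2], RHS [L T^-2] ✓ — force (vector) divided by mass (scalar)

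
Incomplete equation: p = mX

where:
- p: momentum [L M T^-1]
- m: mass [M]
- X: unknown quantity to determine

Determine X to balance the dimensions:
X = v (velocity), dimensions [L T^-1]

p has dimensions [L M T^-1]; the rest of the RHS (m) has dimensions [M].
So X must have dimensions [L T^-1] — X = v (velocity).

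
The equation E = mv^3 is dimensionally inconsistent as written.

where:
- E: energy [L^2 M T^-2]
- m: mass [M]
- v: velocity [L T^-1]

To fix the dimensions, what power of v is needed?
The exponent of v should be 2: E = mv^2

The LHS E has dimensions [L^2 M T^-2]; v has dimensions [L T^-1].
As written, the RHS mv^3 (exponent 3 on v) has dimensions [L^3 M T^-3], which does not match.
With exponent 2, the RHS mv^2 has dimensions [L^2 M T^-2], matching the LHS.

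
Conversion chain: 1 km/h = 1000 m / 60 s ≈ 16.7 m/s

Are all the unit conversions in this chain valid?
The chain is incorrect (it contains an error).

Incorrect: 1 h = 3600 s, not 60 s (1 km/h ≈ 0.278 m/s)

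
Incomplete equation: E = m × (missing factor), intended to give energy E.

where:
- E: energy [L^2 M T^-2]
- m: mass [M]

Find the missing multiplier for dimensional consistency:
v² (velocity squared), dimensions [L^2 T^-2]

E has dimensions [L^2 M T^-2] and m has dimensions [M].
The missing factor must have dimensions [L^2 M T^-2] / [M] = [L^2 T^-2], i.e. velocity squared (v²).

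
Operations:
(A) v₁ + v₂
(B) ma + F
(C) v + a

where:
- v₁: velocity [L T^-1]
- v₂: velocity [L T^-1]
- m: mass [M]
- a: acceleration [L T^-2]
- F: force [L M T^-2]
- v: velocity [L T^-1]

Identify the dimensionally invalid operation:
(C) v + a

(A) v₁ + v₂: v₁ [L T^-1] and v₂ [L T^-1] — same dimensions ✓
(B) ma + F: ma [L M T^-2] and F [L M T^-2] — same dimensions ✓
(C) v + a: v [L T^-1] and a [L T^-2] — different dimensions cannot be added/subtracted ✗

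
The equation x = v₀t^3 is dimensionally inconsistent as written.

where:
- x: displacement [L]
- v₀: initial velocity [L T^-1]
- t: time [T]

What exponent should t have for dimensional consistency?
The exponent of t should be 1: x = v₀t

The LHS x has dimensions [L]; t has dimensions [T].
As written, the RHS v₀t^3 (exponent 3 on t) has dimensions [L T^2], which does not match.
With exponent 1, the RHS v₀t has dimensions [L], matching the LHS.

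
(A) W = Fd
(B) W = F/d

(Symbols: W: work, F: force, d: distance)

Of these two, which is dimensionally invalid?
(B)

(A) W = Fd: LHS [L^2 M T^-2], RHS [L^2 M T^-2] ✓
(B) W = F/d: LHS [L^2 M T^-2], RHS [M T^-2] ✗

Expression (B) W = F/d is dimensionally incorrect.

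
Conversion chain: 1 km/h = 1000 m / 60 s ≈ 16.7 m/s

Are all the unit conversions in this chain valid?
The chain is incorrect (it contains an error).

Incorrect: 1 h = 3600 s, not 60 s (1 km/h ≈ 0.278 m/s)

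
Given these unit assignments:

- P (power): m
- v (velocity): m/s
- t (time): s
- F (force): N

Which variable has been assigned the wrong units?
P

The variable P (power) should have units W, not m.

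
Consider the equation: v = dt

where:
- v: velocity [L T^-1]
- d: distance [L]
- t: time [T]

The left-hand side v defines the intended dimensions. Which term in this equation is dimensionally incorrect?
The right-hand side term dt

v has dimensions [L T^-1], but dt has dimensions [L T], so the term dt is dimensionally wrong for v.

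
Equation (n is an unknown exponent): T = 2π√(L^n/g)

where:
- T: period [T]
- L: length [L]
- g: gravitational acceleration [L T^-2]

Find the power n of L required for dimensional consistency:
n = 1

T has dimensions [T]; L has dimensions [L].
With n = 1: 2π√(L^1/g) has dimensions [T], matching the LHS ✓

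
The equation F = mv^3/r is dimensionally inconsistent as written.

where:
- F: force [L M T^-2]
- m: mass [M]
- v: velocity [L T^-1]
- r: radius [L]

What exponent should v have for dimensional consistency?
The exponent of v should be 2: F = mv^2/r

The LHS F has dimensions [L M T^-2]; v has dimensions [L T^-1].
As written, the RHS mv^3/r (exponent 3 on v) has dimensions [L^2 M T^-3], which does not match.
With exponent 2, the RHS mv^2/r has dimensions [L M T^-2], matching the LHS.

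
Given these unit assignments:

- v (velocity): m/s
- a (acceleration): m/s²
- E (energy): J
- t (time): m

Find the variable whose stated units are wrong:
t

The variable t (time) should have units s, not m.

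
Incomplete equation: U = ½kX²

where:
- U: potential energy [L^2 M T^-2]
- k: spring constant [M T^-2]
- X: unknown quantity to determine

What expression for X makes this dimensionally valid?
X = x (displacement), dimensions [L]

U has dimensions [L^2 M T^-2]; the rest of the RHS (½k) has dimensions [M T^-2].
So X² must have dimensions [L^2], i.e. X has dimensions [L] — X = x (displacement).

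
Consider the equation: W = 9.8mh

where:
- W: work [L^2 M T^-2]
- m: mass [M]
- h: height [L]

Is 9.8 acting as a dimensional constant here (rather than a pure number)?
Yes

W has dimensions [L^2 M T^-2], while mh alone has dimensions [L M]. For the equation to balance, the factor 9.8 must carry dimensions [L T^-2] — it is a dimensional constant (a numerical value of a physical quantity with its units suppressed), not a pure number.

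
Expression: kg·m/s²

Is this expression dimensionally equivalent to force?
Yes

The expression kg·m/s² has dimensions [L M T^-2], which is exactly force [L M T^-2].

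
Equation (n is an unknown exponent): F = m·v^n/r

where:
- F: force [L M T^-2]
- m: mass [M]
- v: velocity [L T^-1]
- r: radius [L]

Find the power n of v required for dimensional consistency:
n = 2

F has dimensions [L M T^-2]; v has dimensions [L T^-1].
The rest of the RHS has dimensions [L^-1 M], so v^n must supply [L^2 T^-2].
With n = 2: m·v^2/r has dimensions [L M T^-2], matching the LHS ✓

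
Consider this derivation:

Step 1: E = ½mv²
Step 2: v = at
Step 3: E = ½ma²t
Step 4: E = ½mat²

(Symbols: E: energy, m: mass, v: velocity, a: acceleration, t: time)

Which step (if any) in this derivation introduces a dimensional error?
Step 3

Step 1: E = ½mv² → LHS [L^2 M T^-2], RHS [L^2 M T^-2] ✓
Step 2: v = at → LHS [L T^-1], RHS [L T^-1] ✓
Step 3: E = ½ma²t → LHS [L^2 M T^-2], RHS [L^2 M T^-3] ✗

The first dimensional inconsistency appears in step 3: E = ½ma²t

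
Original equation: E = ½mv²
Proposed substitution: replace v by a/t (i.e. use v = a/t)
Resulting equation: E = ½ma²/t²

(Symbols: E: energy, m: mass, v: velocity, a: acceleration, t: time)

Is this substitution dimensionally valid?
No

[v] = [L T^-1] and [a/t] = [L T^-3]. These differ, so the substitution replaces a quantity by one of different dimensions and the result E = ½ma²/t² has LHS [L^2 M T^-2] vs RHS [L^2 M T^-6] — inconsistent.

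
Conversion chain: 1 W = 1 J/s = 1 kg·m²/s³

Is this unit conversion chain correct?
The chain is correct (no errors).

Correct: Watt is Joule per second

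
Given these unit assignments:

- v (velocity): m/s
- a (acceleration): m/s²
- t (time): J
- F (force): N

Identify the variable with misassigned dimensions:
t

The variable t (time) should have units s, not J.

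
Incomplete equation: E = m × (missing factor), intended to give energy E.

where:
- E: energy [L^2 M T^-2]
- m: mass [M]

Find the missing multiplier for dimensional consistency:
v² (velocity squared), dimensions [L^2 T^-2]

E has dimensions [L^2 M T^-2] and m has dimensions [M].
The missing factor must have dimensions [L^2 M T^-2] / [M] = [L^2 T^-2], i.e. velocity squared (v²).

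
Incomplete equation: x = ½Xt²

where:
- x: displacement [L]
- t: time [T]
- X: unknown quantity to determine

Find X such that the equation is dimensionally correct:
X = a (acceleration), dimensions [L T^-2]

x has dimensions [L]; the rest of the RHS (½ t²) has dimensions [T^2].
So X must have dimensions [L T^-2] — X = a (acceleration).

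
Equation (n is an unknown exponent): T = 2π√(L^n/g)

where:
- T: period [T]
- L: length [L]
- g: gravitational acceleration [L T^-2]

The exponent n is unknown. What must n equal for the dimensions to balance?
n = 1

T has dimensions [T]; L has dimensions [L].
With n = 1: 2π√(L^1/g) has dimensions [T], matching the LHS ✓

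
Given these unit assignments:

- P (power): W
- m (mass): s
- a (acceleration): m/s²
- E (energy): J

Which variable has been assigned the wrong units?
m

The variable m (mass) should have units kg, not s.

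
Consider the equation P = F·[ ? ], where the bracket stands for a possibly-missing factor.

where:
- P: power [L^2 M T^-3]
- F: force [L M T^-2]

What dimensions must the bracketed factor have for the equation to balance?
[L T^-1] — velocity (e.g. v)

P has dimensions [L^2 M T^-3]; F has dimensions [L M T^-2].
The bracketed factor must supply [L^2 M T^-3] / [L M T^-2] = [L T^-1].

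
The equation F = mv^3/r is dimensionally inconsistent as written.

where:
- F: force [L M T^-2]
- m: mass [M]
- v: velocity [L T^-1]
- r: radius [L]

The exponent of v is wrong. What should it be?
The exponent of v should be 2: F = mv^2/r

The LHS F has dimensions [L M T^-2]; v has dimensions [L T^-1].
As written, the RHS mv^3/r (exponent 3 on v) has dimensions [L^2 M T^-3], which does not match.
With exponent 2, the RHS mv^2/r has dimensions [L M T^-2], matching the LHS.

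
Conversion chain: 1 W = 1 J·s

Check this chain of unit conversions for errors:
The chain is incorrect (it contains an error).

Incorrect: Watt is J/s, not J·s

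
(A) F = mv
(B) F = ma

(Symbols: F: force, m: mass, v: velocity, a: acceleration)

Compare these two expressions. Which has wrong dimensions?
(A)

(A) F = mv: LHS [L M T^-2], RHS [L M T^-1] ✗
(B) F = ma: LHS [L M T^-2], RHS [L M T^-2] ✓

Expression (A) F = mv is dimensionally incorrect.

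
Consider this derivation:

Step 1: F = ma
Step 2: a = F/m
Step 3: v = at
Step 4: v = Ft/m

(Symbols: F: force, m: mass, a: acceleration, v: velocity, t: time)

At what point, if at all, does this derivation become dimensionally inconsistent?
No step introduces an error — all steps are dimensionally consistent.

Step 1: F = ma → LHS [L M T^-2], RHS [L M T^-2] ✓
Step 2: a = F/m → LHS [L T^-2], RHS [L T^-2] ✓
Step 3: v = at → LHS [L T^-1], RHS [L T^-1] ✓
Step 4: v = Ft/m → LHS [L T^-1], RHS [L T^-1] ✓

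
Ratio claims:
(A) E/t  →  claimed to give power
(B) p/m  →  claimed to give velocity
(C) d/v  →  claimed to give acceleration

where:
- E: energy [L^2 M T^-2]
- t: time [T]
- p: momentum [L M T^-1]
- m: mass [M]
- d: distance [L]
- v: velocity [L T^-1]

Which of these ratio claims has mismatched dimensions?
(C) d/v does not give acceleration

(A) E/t: [L^2 M T^-3] = power [L^2 M T^-3] ✓
(B) p/m: [L T^-1] = velocity [L T^-1] ✓
(C) d/v: [T] ≠ acceleration [L T^-2] ✗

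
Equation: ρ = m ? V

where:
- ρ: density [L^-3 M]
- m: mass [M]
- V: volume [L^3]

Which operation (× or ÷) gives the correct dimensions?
division (÷): ρ = m ÷ V

ρ [L^-3 M]; m [M]; V [L^3].
m × V → [L^3 M] ✗
m ÷ V → [L^-3 M] ✓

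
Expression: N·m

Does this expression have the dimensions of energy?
Yes

The expression N·m has dimensions [L^2 M T^-2], which is exactly energy [L^2 M T^-2].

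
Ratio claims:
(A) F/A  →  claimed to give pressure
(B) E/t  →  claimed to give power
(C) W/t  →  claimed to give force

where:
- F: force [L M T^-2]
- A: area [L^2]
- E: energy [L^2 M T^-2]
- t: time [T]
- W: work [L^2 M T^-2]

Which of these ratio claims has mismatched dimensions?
(C) W/t does not give force

(A) F/A: [L^-1 M T^-2] = pressure [L^-1 M T^-2] ✓
(B) E/t: [L^2 M T^-3] = power [L^2 M T^-3] ✓
(C) W/t: [L^2 M T^-3] ≠ force [L M T^-2] ✗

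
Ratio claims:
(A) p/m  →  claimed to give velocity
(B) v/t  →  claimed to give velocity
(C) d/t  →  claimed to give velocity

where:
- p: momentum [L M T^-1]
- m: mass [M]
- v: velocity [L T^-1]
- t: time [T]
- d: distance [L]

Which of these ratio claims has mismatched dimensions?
(B) v/t does not give velocity

(A) p/m: [L T^-1] = velocity [L T^-1] ✓
(B) v/t: [L T^-2] ≠ velocity [L T^-1] ✗
(C) d/t: [L T^-1] = velocity [L T^-1] ✓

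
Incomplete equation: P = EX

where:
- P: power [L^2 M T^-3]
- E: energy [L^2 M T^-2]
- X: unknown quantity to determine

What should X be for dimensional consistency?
X = f (inverse time / frequency (1/t)), dimensions [T^-1]

P has dimensions [L^2 M T^-3]; the rest of the RHS (E) has dimensions [L^2 M T^-2].
So X must have dimensions [T^-1] — X = f (inverse time / frequency (1/t)).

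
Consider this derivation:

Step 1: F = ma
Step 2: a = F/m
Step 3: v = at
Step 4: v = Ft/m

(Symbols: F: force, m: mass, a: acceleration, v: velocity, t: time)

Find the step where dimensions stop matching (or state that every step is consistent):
No step introduces an error — all steps are dimensionally consistent.

Step 1: F = ma → LHS [L M T^-2], RHS [L M T^-2] ✓
Step 2: a = F/m → LHS [L T^-2], RHS [L T^-2] ✓
Step 3: v = at → LHS [L T^-1], RHS [L T^-1] ✓
Step 4: v = Ft/m → LHS [L T^-1], RHS [L T^-1] ✓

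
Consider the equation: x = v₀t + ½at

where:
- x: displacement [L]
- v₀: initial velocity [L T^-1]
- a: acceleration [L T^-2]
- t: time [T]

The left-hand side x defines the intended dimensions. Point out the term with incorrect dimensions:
The term ½at

Checking each RHS term against the LHS:
- v₀t: [L] — matches x [L] ✓
- ½at: [L T^-1] — does NOT match x [L] ✗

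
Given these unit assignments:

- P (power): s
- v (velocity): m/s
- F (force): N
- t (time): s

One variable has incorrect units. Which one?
P

The variable P (power) should have units W, not s.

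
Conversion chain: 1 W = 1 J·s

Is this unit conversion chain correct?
The chain is incorrect (it contains an error).

Incorrect: Watt is J/s, not J·s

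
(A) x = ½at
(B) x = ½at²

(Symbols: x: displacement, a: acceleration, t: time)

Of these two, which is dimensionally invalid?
(A)

(A) x = ½at: LHS [L], RHS [L T^-1] ✗
(B) x = ½at²: LHS [L], RHS [L] ✓

Expression (A) x = ½at is dimensionally incorrect.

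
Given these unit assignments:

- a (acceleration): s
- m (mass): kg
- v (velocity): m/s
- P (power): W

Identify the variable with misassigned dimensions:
a

The variable a (acceleration) should have units m/s², not s.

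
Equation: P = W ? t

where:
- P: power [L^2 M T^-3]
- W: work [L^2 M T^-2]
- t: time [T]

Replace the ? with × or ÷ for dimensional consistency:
division (÷): P = W ÷ t

P [L^2 M T^-3]; W [L^2 M T^-2]; t [T].
W × t → [L^2 M T^-1] ✗
W ÷ t → [L^2 M T^-3] ✓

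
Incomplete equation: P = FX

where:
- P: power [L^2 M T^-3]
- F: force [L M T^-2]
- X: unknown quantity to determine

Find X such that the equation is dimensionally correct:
X = v (velocity), dimensions [L T^-1]

P has dimensions [L^2 M T^-3]; the rest of the RHS (F) has dimensions [L M T^-2].
So X must have dimensions [L T^-1] — X = v (velocity).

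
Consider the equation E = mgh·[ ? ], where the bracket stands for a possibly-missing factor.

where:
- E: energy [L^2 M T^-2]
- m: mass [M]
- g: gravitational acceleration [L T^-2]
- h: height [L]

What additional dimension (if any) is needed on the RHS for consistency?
Nothing is missing — the bracketed factor must be dimensionless.

E has dimensions [L^2 M T^-2] and mgh already has dimensions [L^2 M T^-2], so E = mgh is dimensionally complete.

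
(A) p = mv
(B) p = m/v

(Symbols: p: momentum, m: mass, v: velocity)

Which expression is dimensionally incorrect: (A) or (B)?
(B)

(A) p = mv: LHS [L M T^-1], RHS [L M T^-1] ✓
(B) p = m/v: LHS [L M T^-1], RHS [L^-1 M T] ✗

Expression (B) p = m/v is dimensionally incorrect.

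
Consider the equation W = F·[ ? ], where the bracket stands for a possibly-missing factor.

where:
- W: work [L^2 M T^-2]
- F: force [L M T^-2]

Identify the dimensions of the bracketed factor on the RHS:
[L] — length (e.g. a distance d)

W has dimensions [L^2 M T^-2]; F has dimensions [L M T^-2].
The bracketed factor must supply [L^2 M T^-2] / [L M T^-2] = [L].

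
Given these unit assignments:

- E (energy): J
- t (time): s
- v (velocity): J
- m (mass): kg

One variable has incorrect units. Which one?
v

The variable v (velocity) should have units m/s, not J.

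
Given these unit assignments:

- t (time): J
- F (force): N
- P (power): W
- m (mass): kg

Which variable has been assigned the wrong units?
t

The variable t (time) should have units s, not J.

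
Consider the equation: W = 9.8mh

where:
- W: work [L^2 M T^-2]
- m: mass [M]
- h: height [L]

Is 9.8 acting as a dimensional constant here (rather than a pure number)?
Yes

W has dimensions [L^2 M T^-2], while mh alone has dimensions [L M]. For the equation to balance, the factor 9.8 must carry dimensions [L T^-2] — it is a dimensional constant (a numerical value of a physical quantity with its units suppressed), not a pure number.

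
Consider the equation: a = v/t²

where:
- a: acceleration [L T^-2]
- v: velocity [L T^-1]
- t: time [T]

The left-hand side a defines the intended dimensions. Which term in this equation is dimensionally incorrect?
The right-hand side term v/t²

a has dimensions [L T^-2], but v/t² has dimensions [L T^-3], so the term v/t² is dimensionally wrong for a.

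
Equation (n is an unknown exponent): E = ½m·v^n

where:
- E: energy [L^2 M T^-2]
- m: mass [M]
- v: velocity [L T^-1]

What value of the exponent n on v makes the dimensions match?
n = 2

E has dimensions [L^2 M T^-2]; v has dimensions [L T^-1].
The rest of the RHS has dimensions [M], so v^n must supply [L^2 T^-2].
With n = 2: ½m·v^2 has dimensions [L^2 M T^-2], matching the LHS ✓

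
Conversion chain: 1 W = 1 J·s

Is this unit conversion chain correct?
The chain is incorrect (it contains an error).

Incorrect: Watt is J/s, not J·s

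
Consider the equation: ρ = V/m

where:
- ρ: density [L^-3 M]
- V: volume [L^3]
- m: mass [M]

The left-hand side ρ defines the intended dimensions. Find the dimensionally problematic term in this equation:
The right-hand side term V/m

ρ has dimensions [L^-3 M], but V/m has dimensions [L^3 M^-1], so the term V/m is dimensionally wrong for ρ.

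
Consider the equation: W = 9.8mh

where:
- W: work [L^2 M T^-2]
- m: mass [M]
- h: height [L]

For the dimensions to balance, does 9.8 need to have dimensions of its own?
Yes

W has dimensions [L^2 M T^-2], while mh alone has dimensions [L M]. For the equation to balance, the factor 9.8 must carry dimensions [L T^-2] — it is a dimensional constant (a numerical value of a physical quantity with its units suppressed), not a pure number.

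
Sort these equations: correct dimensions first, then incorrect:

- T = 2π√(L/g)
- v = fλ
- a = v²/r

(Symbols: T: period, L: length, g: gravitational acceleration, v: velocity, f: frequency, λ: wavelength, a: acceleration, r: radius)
Dimensionally correct: T = 2π√(L/g), v = fλ, a = v²/r
Dimensionally incorrect: none
Ordered (correct first, then incorrect): T = 2π√(L/g), v = fλ, a = v²/r

- T = 2π√(L/g): LHS [T], RHS [T] → correct ✓
- v = fλ: LHS [L T^-1], RHS [L T^-1] → correct ✓
- a = v²/r: LHS [L T^-2], RHS [L T^-2] → correct ✓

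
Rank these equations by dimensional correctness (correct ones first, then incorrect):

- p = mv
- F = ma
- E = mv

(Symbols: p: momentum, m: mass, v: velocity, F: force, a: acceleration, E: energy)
Dimensionally correct: p = mv, F = ma
Dimensionally incorrect: E = mv
Ordered (correct first, then incorrect): p = mv, F = ma, E = mv

- p = mv: LHS [L M T^-1], RHS [L M T^-1] → correct ✓
- F = ma: LHS [L M T^-2], RHS [L M T^-2] → correct ✓
- E = mv: LHS [L^2 M T^-2], RHS [L M T^-1] → incorrect ✗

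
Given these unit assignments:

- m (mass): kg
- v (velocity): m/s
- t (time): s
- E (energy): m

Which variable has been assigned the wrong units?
E

The variable E (energy) should have units J, not m.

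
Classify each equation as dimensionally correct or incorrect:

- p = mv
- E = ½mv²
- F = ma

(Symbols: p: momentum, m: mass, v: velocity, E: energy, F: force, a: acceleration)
Dimensionally correct: p = mv, E = ½mv², F = ma
Dimensionally incorrect: none
Ordered (correct first, then incorrect): p = mv, E = ½mv², F = ma

- p = mv: LHS [L M T^-1], RHS [L M T^-1] → correct ✓
- E = ½mv²: LHS [L^2 M T^-2], RHS [L^2 M T^-2] → correct ✓
- F = ma: LHS [L M T^-2], RHS [L M T^-2] → correct ✓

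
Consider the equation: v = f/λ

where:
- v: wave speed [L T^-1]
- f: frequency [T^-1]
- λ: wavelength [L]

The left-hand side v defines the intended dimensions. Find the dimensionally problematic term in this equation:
The right-hand side term f/λ

v has dimensions [L T^-1], but f/λ has dimensions [L^-1 T^-1], so the term f/λ is dimensionally wrong for v.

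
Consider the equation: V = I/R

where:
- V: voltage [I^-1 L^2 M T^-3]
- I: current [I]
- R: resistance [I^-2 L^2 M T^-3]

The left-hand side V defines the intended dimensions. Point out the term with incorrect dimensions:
The right-hand side term I/R

V has dimensions [I^-1 L^2 M T^-3], but I/R has dimensions [I^3 L^-2 M^-1 T^3], so the term I/R is dimensionally wrong for V.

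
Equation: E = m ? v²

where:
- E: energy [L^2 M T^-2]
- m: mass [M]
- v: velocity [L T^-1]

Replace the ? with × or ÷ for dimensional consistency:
multiplication (×): E = m × v²

E [L^2 M T^-2]; m [M]; v² [L^2 T^-2].
m × v² → [L^2 M T^-2] ✓
m ÷ v² → [L^-2 M T^2] ✗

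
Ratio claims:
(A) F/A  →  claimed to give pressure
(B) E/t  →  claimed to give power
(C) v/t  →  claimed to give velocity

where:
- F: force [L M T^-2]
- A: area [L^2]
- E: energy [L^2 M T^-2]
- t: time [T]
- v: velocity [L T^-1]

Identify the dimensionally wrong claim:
(C) v/t does not give velocity

(A) F/A: [L^-1 M T^-2] = pressure [L^-1 M T^-2] ✓
(B) E/t: [L^2 M T^-3] = power [L^2 M T^-3] ✓
(C) v/t: [L T^-2] ≠ velocity [L T^-1] ✗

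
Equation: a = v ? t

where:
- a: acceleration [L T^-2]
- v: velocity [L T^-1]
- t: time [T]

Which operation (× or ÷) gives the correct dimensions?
division (÷): a = v ÷ t

a [L T^-2]; v [L T^-1]; t [T].
v × t → [L] ✗
v ÷ t → [L T^-2] ✓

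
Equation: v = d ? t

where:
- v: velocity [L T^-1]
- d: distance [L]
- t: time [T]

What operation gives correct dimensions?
division (÷): v = d ÷ t

v [L T^-1]; d [L]; t [T].
d × t → [L T] ✗
d ÷ t → [L T^-1] ✓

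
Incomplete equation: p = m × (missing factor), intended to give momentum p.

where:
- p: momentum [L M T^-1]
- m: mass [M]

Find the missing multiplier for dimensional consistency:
v (velocity), dimensions [L T^-1]

p has dimensions [L M T^-1] and m has dimensions [M].
The missing factor must have dimensions [L M T^-1] / [M] = [L T^-1], i.e. velocity (v).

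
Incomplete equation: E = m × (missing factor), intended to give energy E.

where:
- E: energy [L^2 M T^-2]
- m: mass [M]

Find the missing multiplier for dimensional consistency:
v² (velocity squared), dimensions [L^2 T^-2]

E has dimensions [L^2 M T^-2] and m has dimensions [M].
The missing factor must have dimensions [L^2 M T^-2] / [M] = [L^2 T^-2], i.e. velocity squared (v²).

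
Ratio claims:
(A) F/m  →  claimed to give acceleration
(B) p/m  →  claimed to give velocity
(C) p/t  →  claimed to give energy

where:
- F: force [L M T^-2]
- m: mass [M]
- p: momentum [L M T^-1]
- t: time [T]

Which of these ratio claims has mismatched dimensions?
(C) p/t does not give energy

(A) F/m: [L T^-2] = acceleration [L T^-2] ✓
(B) p/m: [L T^-1] = velocity [L T^-1] ✓
(C) p/t: [L M T^-2] ≠ energy [L^2 M T^-2] ✗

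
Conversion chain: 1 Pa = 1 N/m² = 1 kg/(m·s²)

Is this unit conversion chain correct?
The chain is correct (no errors).

Correct: Pascal is Newton per square meter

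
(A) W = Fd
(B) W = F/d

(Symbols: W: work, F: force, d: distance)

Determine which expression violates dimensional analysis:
(B)

(A) W = Fd: LHS [L^2 M T^-2], RHS [L^2 M T^-2] ✓
(B) W = F/d: LHS [L^2 M T^-2], RHS [M T^-2] ✗

Expression (B) W = F/d is dimensionally incorrect.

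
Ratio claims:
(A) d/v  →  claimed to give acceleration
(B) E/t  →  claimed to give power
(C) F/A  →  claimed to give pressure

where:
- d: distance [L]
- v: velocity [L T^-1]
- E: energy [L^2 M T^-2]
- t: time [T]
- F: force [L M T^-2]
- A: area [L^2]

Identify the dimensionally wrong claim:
(A) d/v does not give acceleration

(A) d/v: [T] ≠ acceleration [L T^-2] ✗
(B) E/t: [L^2 M T^-3] = power [L^2 M T^-3] ✓
(C) F/A: [L^-1 M T^-2] = pressure [L^-1 M T^-2] ✓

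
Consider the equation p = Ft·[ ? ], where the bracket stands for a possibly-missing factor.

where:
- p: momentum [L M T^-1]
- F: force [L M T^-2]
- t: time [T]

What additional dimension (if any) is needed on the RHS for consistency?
Nothing is missing — the bracketed factor must be dimensionless.

p has dimensions [L M T^-1] and Ft already has dimensions [L M T^-1], so p = Ft is dimensionally complete.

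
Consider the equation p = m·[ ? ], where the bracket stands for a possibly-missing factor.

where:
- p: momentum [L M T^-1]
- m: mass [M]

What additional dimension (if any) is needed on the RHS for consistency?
[L T^-1] — velocity (e.g. v)

p has dimensions [L M T^-1]; m has dimensions [M].
The bracketed factor must supply [L M T^-1] / [M] = [L T^-1].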